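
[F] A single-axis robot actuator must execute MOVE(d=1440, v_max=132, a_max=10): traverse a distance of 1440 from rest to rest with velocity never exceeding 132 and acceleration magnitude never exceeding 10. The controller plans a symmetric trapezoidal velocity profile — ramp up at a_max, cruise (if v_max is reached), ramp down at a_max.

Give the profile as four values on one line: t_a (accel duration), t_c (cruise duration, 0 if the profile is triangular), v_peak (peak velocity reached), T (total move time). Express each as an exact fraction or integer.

t_a=12 t_c=0 v_peak=120 T=24

vₘ²/aₘ = 132²/10 = 8712/5
1440 < 8712/5 → triangular
v_peak = √(1440·10) = √14400 = 120
t_a = 120/10 = 12; t_c = 0
T = 2·12 = 24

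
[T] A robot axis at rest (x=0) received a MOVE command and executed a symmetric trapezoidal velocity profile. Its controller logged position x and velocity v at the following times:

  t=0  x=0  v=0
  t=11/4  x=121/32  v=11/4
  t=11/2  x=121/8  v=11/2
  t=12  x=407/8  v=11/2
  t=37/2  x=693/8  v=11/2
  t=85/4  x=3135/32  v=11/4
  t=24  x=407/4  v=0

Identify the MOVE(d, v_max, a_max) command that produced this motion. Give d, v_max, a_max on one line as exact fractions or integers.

d=407/4 v_max=11/2 a_max=1

final state: t=24, x=407/4, v=0 → d = 407/4
a_max = (11/4−0)/(11/4−0) = 1
max v = 11/2 over t∈[11/2,37/2] → v_max = 11/2
check: 11/2·(11/2+13) = 407/4 ✓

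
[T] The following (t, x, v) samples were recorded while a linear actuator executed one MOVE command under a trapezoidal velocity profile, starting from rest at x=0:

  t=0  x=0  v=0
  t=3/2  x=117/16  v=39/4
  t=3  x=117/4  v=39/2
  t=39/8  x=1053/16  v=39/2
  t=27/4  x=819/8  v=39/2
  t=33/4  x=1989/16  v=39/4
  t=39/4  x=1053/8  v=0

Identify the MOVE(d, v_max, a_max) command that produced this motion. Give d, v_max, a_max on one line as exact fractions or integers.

final state: t=39/4, x=1053/8, v=0 → d = 1053/8
a_max = (39/4−0)/(3/2−0) = 13/2
max v = 39/2 over t∈[3,27/4] → v_max = 39/2
check: 39/2·(3+15/4) = 1053/8 ✓

d=1053/8 v_max=39/2 a_max=13/2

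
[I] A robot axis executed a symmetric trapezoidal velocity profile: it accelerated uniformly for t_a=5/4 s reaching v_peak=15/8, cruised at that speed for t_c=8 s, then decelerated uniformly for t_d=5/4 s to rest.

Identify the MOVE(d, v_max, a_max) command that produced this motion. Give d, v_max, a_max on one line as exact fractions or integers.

d=555/32 v_max=15/8 a_max=3/2

a_max = (15/8)/(5/4) = 3/2
d_a = ½·15/8·5/4 = 75/64; d_c = 15/8·8 = 15
d = 2·75/64 + 15 = 555/32
t_c = 8 > 0 → v_max = v_peak = 15/8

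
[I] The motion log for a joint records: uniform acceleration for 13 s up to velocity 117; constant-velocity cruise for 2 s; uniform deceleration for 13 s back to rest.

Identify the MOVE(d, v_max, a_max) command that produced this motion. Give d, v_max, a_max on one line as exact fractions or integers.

a_max = 117/13 = 9
d_a = ½·117·13 = 1521/2; d_c = 117·2 = 234
d = 2·1521/2 + 234 = 1755
t_c = 2 > 0 ⇒ limit active, v_max = 117

d=1755 v_max=117 a_max=9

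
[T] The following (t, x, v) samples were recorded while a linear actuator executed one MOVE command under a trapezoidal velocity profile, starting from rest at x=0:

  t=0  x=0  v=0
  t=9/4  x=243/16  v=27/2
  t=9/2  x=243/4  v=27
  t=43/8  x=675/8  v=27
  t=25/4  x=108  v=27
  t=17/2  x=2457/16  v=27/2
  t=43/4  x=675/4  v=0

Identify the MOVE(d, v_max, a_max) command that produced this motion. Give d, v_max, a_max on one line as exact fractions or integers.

final state: t=43/4, x=675/4, v=0 → d = 675/4
a_max = (27/2−0)/(9/4−0) = 6
max v = 27 over t∈[9/2,25/4] → v_max = 27
check: 27·(9/2+7/4) = 675/4 ✓

d=675/4 v_max=27 a_max=6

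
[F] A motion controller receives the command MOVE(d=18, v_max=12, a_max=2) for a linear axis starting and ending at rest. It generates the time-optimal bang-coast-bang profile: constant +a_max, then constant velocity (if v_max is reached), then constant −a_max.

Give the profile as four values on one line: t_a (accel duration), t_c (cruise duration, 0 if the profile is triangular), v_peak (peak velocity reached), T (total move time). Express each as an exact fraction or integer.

v_max²/a_max = 12²/2 = 72
18 < 72 ⇒ no cruise
v_peak = √(18·2) = √36 = 6
t_a = 6/2 = 3; t_c = 0
T = 2·3 = 6

t_a=3 t_c=0 v_peak=6 T=6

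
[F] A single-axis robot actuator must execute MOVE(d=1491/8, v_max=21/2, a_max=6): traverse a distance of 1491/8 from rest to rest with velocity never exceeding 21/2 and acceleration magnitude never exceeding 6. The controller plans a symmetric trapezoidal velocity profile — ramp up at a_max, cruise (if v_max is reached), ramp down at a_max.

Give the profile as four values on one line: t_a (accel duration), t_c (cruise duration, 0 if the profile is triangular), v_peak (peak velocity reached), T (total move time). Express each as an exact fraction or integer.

t_a=7/4 t_c=16 v_peak=21/2 T=39/2

v_max²/a_max = (21/2)²/6 = 147/8
1491/8 ≥ 147/8 → trapezoidal
t_a = (21/2)/6 = 7/4; v_peak = 21/2
d_cruise = 1491/8 − 147/8 = 168; t_c = 168/(21/2) = 16
T = 2·7/4 + 16 = 39/2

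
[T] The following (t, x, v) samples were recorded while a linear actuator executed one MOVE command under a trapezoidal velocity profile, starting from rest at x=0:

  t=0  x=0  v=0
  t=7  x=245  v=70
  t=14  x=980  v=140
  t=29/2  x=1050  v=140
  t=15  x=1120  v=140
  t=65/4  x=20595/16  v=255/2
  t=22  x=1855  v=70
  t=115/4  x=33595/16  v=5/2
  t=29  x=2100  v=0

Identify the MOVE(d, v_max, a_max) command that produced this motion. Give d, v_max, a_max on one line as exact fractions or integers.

final state: t=29, x=2100, v=0 → d = 2100
a_max = (70−0)/(7−0) = 10
max v = 140 over t∈[14,15] → v_max = 140
check: 140·(14+1) = 2100 ✓

d=2100 v_max=140 a_max=10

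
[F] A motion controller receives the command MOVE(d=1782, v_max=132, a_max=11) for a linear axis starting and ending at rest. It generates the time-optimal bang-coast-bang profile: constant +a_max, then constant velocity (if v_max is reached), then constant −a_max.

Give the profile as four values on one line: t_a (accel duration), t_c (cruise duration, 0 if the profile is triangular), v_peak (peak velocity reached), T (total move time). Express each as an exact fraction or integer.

t_a=12 t_c=3/2 v_peak=132 T=51/2

(v_max)²/a_max = 132²/11 = 1584
1782 ≥ 1584 → trapezoidal
t_a = 132/11 = 12; v_peak = 132
d_cruise = 1782 − 1584 = 198; t_c = 198/132 = 3/2
T = 2·12 + 3/2 = 51/2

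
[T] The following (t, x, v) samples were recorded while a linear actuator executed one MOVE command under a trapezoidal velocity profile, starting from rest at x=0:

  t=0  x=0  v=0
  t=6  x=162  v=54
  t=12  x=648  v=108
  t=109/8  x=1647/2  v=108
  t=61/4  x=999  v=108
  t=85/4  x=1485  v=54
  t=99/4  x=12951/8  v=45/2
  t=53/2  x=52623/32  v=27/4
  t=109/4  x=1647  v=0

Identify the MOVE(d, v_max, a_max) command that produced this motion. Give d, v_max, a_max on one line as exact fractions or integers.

final state: t=109/4, x=1647, v=0 → d = 1647
a_max = (54−0)/(6−0) = 9
max v = 108 over t∈[12,61/4] → v_max = 108
check: 108·(12+13/4) = 1647 ✓

d=1647 v_max=108 a_max=9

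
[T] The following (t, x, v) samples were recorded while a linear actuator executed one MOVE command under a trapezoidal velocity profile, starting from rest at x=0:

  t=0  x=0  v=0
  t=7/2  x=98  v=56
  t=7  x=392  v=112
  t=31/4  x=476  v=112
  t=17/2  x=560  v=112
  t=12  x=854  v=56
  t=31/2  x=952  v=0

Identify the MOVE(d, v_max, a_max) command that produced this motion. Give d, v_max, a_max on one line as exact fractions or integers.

d=952 v_max=112 a_max=16

final state: t=31/2, x=952, v=0 → d = 952
a_max = (56−0)/(7/2−0) = 16
max v = 112 over t∈[7,17/2] → v_max = 112
check: 112·(7+3/2) = 952 ✓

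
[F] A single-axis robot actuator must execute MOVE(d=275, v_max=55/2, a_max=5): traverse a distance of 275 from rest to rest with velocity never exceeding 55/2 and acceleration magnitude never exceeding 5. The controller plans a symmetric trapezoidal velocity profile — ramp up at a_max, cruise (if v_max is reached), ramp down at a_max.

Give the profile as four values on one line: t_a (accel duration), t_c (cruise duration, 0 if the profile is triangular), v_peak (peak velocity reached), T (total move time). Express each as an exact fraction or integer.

v_max²/a_max = (55/2)²/5 = 605/4
275 ≥ 605/4 so v_max reached
t_a = (55/2)/5 = 11/2; v_peak = 55/2
d_cruise = 275 − 605/4 = 495/4; t_c = (495/4)/(55/2) = 9/2
T = 2·11/2 + 9/2 = 31/2

t_a=11/2 t_c=9/2 v_peak=55/2 T=31/2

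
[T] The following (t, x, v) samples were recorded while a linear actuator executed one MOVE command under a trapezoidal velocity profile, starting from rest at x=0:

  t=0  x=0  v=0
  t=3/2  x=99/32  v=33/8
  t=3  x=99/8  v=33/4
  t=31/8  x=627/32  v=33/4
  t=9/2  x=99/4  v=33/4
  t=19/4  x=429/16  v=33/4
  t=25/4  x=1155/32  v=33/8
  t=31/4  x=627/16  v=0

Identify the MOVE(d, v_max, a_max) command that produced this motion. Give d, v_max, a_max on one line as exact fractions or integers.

d=627/16 v_max=33/4 a_max=11/4

final state: t=31/4, x=627/16, v=0 → d = 627/16
a_max = (33/8−0)/(3/2−0) = 11/4
max v = 33/4 over t∈[3,19/4] → v_max = 33/4
check: 33/4·(3+7/4) = 627/16 ✓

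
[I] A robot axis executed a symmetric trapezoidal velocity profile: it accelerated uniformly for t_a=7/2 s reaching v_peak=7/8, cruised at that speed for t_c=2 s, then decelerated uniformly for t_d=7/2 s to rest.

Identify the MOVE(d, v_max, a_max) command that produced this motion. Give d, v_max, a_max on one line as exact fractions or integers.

a_max = (7/8)/(7/2) = 1/4
d_a = ½·7/8·7/2 = 49/32; d_c = 7/8·2 = 7/4
d = 2·49/32 + 7/4 = 77/16
t_c = 2 > 0 so v_max = 7/8

d=77/16 v_max=7/8 a_max=1/4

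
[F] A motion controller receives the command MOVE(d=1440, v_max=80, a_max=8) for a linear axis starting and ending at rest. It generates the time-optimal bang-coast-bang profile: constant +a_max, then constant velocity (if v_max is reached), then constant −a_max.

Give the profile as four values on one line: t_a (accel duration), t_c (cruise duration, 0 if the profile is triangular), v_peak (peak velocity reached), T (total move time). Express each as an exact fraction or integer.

t_a=10 t_c=8 v_peak=80 T=28

vₘ²/aₘ = 80²/8 = 800
1440 ≥ 800 so v_max reached
t_a = 80/8 = 10; v_peak = 80
d_cruise = 1440 − 800 = 640; t_c = 640/80 = 8
T = 2·10 + 8 = 28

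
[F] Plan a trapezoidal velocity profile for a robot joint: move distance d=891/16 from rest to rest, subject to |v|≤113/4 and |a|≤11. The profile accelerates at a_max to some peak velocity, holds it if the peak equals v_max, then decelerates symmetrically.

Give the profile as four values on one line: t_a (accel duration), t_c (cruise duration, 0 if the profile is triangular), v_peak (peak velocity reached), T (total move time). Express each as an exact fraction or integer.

t_a=9/4 t_c=0 v_peak=99/4 T=9/2

(v_max)²/a_max = (113/4)²/11 = 12769/176
891/16 < 12769/176 → triangular
v_peak = √(891/16·11) = √(9801/16) = 99/4
t_a = (99/4)/11 = 9/4; t_c = 0
T = 2·9/4 = 9/2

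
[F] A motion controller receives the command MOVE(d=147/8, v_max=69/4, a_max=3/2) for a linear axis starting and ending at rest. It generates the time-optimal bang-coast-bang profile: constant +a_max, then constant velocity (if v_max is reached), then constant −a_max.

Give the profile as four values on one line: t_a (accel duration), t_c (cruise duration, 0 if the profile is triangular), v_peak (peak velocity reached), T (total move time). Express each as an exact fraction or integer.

t_a=7/2 t_c=0 v_peak=21/4 T=7

vₘ²/aₘ = (69/4)²/(3/2) = 1587/8
147/8 < 1587/8 so t_c = 0
v_peak = √(147/8·3/2) = √(441/16) = 21/4
t_a = (21/4)/(3/2) = 7/2; t_c = 0
T = 2·7/2 = 7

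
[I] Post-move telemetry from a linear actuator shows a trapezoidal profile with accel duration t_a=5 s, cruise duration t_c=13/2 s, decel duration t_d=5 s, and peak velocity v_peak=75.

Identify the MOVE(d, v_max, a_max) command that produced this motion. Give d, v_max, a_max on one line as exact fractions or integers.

a_max = 75/5 = 15
d_a = ½·75·5 = 375/2; d_c = 75·13/2 = 975/2
d = 2·375/2 + 975/2 = 1725/2
t_c = 13/2 > 0 ⇒ limit active, v_max = 75

d=1725/2 v_max=75 a_max=15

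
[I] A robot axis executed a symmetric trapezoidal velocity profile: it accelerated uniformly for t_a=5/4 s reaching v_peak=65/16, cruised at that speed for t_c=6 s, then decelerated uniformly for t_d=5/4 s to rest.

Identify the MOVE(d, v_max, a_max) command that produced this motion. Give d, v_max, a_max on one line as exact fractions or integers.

d=1885/64 v_max=65/16 a_max=13/4

a_max = (65/16)/(5/4) = 13/4
d_a = ½·65/16·5/4 = 325/128; d_c = 65/16·6 = 195/8
d = 2·325/128 + 195/8 = 1885/64
t_c = 6 > 0 → v_max = v_peak = 65/16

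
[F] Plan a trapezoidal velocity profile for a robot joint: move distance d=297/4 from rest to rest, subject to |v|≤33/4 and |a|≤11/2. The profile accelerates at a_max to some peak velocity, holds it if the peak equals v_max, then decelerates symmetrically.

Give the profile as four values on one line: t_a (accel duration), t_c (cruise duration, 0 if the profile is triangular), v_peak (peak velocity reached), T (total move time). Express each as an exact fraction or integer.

t_a=3/2 t_c=15/2 v_peak=33/4 T=21/2

(v_max)²/a_max = (33/4)²/(11/2) = 99/8
297/4 ≥ 99/8 → trapezoidal
t_a = (33/4)/(11/2) = 3/2; v_peak = 33/4
d_cruise = 297/4 − 99/8 = 495/8; t_c = (495/8)/(33/4) = 15/2
T = 2·3/2 + 15/2 = 21/2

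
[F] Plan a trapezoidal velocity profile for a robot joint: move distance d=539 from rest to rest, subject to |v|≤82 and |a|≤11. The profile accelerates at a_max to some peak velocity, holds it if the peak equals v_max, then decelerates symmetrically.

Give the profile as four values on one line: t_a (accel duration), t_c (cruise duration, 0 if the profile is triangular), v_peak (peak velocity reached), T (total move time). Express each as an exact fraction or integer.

t_a=7 t_c=0 v_peak=77 T=14

(v_max)²/a_max = 82²/11 = 6724/11
539 < 6724/11 so t_c = 0
v_peak = √(539·11) = √5929 = 77
t_a = 77/11 = 7; t_c = 0
T = 2·7 = 14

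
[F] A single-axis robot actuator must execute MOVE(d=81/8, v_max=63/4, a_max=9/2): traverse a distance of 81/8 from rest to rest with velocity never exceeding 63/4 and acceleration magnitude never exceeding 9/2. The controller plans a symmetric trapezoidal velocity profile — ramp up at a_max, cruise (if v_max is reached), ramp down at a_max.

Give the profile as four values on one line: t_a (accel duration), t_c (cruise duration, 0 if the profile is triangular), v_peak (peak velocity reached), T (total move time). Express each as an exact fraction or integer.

v_max²/a_max = (63/4)²/(9/2) = 441/8
81/8 < 441/8 so t_c = 0
v_peak = √(81/8·9/2) = √(729/16) = 27/4
t_a = (27/4)/(9/2) = 3/2; t_c = 0
T = 2·3/2 = 3

t_a=3/2 t_c=0 v_peak=27/4 T=3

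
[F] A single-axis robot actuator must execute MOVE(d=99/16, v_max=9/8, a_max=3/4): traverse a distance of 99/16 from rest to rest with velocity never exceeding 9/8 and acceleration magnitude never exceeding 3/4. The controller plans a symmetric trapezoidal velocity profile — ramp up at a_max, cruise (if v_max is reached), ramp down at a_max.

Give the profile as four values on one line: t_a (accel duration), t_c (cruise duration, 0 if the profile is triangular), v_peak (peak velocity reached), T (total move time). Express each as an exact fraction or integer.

vₘ²/aₘ = (9/8)²/(3/4) = 27/16
99/16 ≥ 27/16 ⇒ cruise phase
t_a = (9/8)/(3/4) = 3/2; v_peak = 9/8
d_cruise = 99/16 − 27/16 = 9/2; t_c = (9/2)/(9/8) = 4
T = 2·3/2 + 4 = 7

t_a=3/2 t_c=4 v_peak=9/8 T=7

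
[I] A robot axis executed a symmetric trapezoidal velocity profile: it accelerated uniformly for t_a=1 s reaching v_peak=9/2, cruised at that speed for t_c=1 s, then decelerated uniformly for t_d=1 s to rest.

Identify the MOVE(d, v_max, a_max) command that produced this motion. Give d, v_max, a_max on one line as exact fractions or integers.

d=9 v_max=9/2 a_max=9/2

a_max = (9/2)/1 = 9/2
d_a = ½·9/2·1 = 9/4; d_c = 9/2·1 = 9/2
d = 2·9/4 + 9/2 = 9
t_c = 1 > 0 ⇒ limit active, v_max = 9/2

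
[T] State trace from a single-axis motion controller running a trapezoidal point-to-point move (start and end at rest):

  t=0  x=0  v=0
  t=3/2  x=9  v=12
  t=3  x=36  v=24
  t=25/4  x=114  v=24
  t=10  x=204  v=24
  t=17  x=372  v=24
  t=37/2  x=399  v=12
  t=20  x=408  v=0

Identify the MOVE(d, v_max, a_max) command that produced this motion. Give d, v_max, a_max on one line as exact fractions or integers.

d=408 v_max=24 a_max=8

final state: t=20, x=408, v=0 → d = 408
a_max = (12−0)/(3/2−0) = 8
max v = 24 over t∈[3,17] → v_max = 24
check: 24·(3+14) = 408 ✓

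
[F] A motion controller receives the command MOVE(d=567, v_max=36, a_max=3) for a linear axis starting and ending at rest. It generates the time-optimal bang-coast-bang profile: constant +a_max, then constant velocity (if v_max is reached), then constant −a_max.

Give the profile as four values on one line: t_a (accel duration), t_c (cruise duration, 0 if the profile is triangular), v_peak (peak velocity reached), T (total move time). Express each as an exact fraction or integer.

t_a=12 t_c=15/4 v_peak=36 T=111/4

v_max²/a_max = 36²/3 = 432
567 ≥ 432 so v_max reached
t_a = 36/3 = 12; v_peak = 36
d_cruise = 567 − 432 = 135; t_c = 135/36 = 15/4
T = 2·12 + 15/4 = 111/4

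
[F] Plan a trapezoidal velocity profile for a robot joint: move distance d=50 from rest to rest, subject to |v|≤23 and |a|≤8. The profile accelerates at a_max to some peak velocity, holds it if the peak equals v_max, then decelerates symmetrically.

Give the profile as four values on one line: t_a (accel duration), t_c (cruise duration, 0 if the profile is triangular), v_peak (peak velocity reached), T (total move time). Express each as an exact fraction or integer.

v_max²/a_max = 23²/8 = 529/8
50 < 529/8 ⇒ no cruise
v_peak = √(50·8) = √400 = 20
t_a = 20/8 = 5/2; t_c = 0
T = 2·5/2 = 5

t_a=5/2 t_c=0 v_peak=20 T=5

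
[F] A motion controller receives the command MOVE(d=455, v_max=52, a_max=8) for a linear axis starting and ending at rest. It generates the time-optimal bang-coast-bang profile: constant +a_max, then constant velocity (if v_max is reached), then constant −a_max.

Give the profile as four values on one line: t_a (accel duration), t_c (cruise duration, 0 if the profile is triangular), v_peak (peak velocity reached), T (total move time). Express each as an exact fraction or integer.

t_a=13/2 t_c=9/4 v_peak=52 T=61/4

v_max²/a_max = 52²/8 = 338
455 ≥ 338 → trapezoidal
t_a = 52/8 = 13/2; v_peak = 52
d_cruise = 455 − 338 = 117; t_c = 117/52 = 9/4
T = 2·13/2 + 9/4 = 61/4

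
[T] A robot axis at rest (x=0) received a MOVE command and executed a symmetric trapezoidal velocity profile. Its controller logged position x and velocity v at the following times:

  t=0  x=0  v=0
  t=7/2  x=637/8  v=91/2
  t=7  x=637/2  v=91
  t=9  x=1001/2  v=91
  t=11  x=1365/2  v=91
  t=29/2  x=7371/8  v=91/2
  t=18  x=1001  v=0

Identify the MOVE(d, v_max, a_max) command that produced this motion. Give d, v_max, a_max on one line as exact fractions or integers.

d=1001 v_max=91 a_max=13

final state: t=18, x=1001, v=0 → d = 1001
a_max = (91/2−0)/(7/2−0) = 13
max v = 91 over t∈[7,11] → v_max = 91
check: 91·(7+4) = 1001 ✓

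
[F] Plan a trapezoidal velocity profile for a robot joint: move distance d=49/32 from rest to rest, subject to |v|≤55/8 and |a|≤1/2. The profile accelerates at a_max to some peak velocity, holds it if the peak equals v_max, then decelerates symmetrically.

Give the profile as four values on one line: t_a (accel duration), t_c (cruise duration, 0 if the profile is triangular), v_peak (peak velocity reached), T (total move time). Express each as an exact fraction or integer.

t_a=7/4 t_c=0 v_peak=7/8 T=7/2

vₘ²/aₘ = (55/8)²/(1/2) = 3025/32
49/32 < 3025/32 so t_c = 0
v_peak = √(49/32·1/2) = √(49/64) = 7/8
t_a = (7/8)/(1/2) = 7/4; t_c = 0
T = 2·7/4 = 7/2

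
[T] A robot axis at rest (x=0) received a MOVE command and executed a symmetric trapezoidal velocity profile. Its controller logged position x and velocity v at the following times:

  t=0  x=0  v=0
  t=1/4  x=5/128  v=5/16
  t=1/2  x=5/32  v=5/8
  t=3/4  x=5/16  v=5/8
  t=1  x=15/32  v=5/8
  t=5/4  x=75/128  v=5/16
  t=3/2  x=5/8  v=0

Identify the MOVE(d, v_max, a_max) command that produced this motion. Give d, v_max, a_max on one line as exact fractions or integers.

d=5/8 v_max=5/8 a_max=5/4

final state: t=3/2, x=5/8, v=0 → d = 5/8
a_max = (5/16−0)/(1/4−0) = 5/4
max v = 5/8 over t∈[1/2,1] → v_max = 5/8
check: 5/8·(1/2+1/2) = 5/8 ✓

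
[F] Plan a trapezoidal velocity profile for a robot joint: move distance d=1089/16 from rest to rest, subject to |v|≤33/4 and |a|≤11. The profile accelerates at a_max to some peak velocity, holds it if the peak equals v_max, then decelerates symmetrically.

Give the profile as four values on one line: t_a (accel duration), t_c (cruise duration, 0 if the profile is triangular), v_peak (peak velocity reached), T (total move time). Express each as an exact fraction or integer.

v_max²/a_max = (33/4)²/11 = 99/16
1089/16 ≥ 99/16 ⇒ cruise phase
t_a = (33/4)/11 = 3/4; v_peak = 33/4
d_cruise = 1089/16 − 99/16 = 495/8; t_c = (495/8)/(33/4) = 15/2
T = 2·3/4 + 15/2 = 9

t_a=3/4 t_c=15/2 v_peak=33/4 T=9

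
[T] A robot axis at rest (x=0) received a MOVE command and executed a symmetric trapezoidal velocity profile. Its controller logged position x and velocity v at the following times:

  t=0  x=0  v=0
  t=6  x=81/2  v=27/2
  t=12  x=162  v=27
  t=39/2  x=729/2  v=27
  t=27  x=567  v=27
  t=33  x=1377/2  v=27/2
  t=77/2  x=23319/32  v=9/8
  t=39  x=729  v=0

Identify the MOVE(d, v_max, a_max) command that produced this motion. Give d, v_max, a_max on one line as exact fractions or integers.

d=729 v_max=27 a_max=9/4

final state: t=39, x=729, v=0 → d = 729
a_max = (27/2−0)/(6−0) = 9/4
max v = 27 over t∈[12,27] → v_max = 27
check: 27·(12+15) = 729 ✓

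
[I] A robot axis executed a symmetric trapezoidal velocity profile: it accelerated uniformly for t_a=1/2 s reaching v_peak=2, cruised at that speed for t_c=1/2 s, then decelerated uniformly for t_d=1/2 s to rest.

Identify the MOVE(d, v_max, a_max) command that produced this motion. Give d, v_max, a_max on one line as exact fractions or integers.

a_max = 2/(1/2) = 4
d_a = ½·2·1/2 = 1/2; d_c = 2·1/2 = 1
d = 2·1/2 + 1 = 2
t_c = 1/2 > 0 → v_max = v_peak = 2

d=2 v_max=2 a_max=4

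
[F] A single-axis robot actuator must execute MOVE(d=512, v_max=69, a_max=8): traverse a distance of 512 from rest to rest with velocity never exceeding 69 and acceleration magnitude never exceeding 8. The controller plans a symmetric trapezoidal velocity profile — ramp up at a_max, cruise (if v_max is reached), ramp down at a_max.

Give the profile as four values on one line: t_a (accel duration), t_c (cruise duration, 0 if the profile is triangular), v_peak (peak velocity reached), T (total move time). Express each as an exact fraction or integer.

t_a=8 t_c=0 v_peak=64 T=16

v_max²/a_max = 69²/8 = 4761/8
512 < 4761/8 ⇒ no cruise
v_peak = √(512·8) = √4096 = 64
t_a = 64/8 = 8; t_c = 0
T = 2·8 = 16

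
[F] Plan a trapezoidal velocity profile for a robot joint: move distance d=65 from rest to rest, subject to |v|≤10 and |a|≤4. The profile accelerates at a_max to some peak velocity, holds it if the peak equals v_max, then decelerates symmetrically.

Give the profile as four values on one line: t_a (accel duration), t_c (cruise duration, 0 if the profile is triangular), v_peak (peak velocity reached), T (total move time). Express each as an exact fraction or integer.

t_a=5/2 t_c=4 v_peak=10 T=9

v_max²/a_max = 10²/4 = 25
65 ≥ 25 so v_max reached
t_a = 10/4 = 5/2; v_peak = 10
d_cruise = 65 − 25 = 40; t_c = 40/10 = 4
T = 2·5/2 + 4 = 9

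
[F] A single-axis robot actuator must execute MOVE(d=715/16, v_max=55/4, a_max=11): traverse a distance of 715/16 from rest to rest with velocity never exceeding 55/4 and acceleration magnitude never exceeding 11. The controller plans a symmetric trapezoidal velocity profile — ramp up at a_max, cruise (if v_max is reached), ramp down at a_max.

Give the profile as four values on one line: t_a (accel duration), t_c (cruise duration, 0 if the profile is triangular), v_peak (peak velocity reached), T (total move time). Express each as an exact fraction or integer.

v_max²/a_max = (55/4)²/11 = 275/16
715/16 ≥ 275/16 ⇒ cruise phase
t_a = (55/4)/11 = 5/4; v_peak = 55/4
d_cruise = 715/16 − 275/16 = 55/2; t_c = (55/2)/(55/4) = 2
T = 2·5/4 + 2 = 9/2

t_a=5/4 t_c=2 v_peak=55/4 T=9/2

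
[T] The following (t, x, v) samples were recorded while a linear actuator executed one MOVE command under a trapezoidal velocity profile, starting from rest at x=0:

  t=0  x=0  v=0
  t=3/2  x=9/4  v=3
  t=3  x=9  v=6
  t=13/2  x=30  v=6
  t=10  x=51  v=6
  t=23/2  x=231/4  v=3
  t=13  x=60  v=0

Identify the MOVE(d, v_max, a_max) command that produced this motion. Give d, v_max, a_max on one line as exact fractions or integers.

final state: t=13, x=60, v=0 → d = 60
a_max = (3−0)/(3/2−0) = 2
max v = 6 over t∈[3,10] → v_max = 6
check: 6·(3+7) = 60 ✓

d=60 v_max=6 a_max=2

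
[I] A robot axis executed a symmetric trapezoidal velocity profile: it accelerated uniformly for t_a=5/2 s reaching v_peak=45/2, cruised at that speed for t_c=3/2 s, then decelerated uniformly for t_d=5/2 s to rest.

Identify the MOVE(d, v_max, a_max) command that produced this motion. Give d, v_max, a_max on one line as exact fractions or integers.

d=90 v_max=45/2 a_max=9

a_max = (45/2)/(5/2) = 9
d_a = ½·45/2·5/2 = 225/8; d_c = 45/2·3/2 = 135/4
d = 2·225/8 + 135/4 = 90
t_c = 3/2 > 0 so v_max = 45/2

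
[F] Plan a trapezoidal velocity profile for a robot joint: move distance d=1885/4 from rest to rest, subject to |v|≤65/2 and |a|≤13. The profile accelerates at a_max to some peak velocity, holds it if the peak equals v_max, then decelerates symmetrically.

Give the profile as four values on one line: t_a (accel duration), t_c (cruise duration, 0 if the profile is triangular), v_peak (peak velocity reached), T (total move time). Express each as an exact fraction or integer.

(v_max)²/a_max = (65/2)²/13 = 325/4
1885/4 ≥ 325/4 so v_max reached
t_a = (65/2)/13 = 5/2; v_peak = 65/2
d_cruise = 1885/4 − 325/4 = 390; t_c = 390/(65/2) = 12
T = 2·5/2 + 12 = 17

t_a=5/2 t_c=12 v_peak=65/2 T=17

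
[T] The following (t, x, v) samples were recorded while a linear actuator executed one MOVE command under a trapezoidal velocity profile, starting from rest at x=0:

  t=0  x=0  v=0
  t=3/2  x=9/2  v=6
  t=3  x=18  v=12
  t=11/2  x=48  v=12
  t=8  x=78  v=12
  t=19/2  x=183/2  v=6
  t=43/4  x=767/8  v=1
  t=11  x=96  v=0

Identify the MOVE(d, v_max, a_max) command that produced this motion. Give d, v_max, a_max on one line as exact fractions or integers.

final state: t=11, x=96, v=0 → d = 96
a_max = (6−0)/(3/2−0) = 4
max v = 12 over t∈[3,8] → v_max = 12
check: 12·(3+5) = 96 ✓

d=96 v_max=12 a_max=4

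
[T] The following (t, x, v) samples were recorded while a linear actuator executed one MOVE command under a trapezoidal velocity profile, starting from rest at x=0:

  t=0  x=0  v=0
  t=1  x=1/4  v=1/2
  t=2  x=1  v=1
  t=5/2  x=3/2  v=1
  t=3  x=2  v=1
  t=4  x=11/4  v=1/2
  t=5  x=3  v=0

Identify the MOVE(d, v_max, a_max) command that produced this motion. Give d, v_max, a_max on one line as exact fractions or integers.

d=3 v_max=1 a_max=1/2

final state: t=5, x=3, v=0 → d = 3
a_max = (1/2−0)/(1−0) = 1/2
max v = 1 over t∈[2,3] → v_max = 1
check: 1·(2+1) = 3 ✓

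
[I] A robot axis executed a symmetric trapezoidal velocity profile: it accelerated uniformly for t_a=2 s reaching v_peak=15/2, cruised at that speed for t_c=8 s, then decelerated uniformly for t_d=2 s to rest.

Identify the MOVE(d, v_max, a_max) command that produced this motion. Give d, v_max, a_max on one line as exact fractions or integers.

d=75 v_max=15/2 a_max=15/4

a_max = (15/2)/2 = 15/4
d_a = ½·15/2·2 = 15/2; d_c = 15/2·8 = 60
d = 2·15/2 + 60 = 75
t_c = 8 > 0 ⇒ limit active, v_max = 15/2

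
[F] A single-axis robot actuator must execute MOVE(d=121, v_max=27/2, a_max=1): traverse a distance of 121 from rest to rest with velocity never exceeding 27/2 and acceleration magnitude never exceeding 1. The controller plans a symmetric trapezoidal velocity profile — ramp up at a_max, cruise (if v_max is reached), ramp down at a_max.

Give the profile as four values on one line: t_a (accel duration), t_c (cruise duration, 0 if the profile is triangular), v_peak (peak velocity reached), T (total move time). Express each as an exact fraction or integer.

(v_max)²/a_max = (27/2)²/1 = 729/4
121 < 729/4 so t_c = 0
v_peak = √(121·1) = √121 = 11
t_a = 11/1 = 11; t_c = 0
T = 2·11 = 22

t_a=11 t_c=0 v_peak=11 T=22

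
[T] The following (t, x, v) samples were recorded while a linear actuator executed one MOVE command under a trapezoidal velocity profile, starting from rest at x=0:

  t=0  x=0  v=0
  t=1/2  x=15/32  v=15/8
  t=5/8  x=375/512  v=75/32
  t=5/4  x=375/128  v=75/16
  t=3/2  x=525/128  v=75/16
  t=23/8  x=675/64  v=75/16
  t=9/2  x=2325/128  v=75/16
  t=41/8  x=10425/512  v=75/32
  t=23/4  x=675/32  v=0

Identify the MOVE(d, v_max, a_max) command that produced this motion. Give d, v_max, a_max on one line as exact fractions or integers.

d=675/32 v_max=75/16 a_max=15/4

final state: t=23/4, x=675/32, v=0 → d = 675/32
a_max = (15/8−0)/(1/2−0) = 15/4
max v = 75/16 over t∈[5/4,9/2] → v_max = 75/16
check: 75/16·(5/4+13/4) = 675/32 ✓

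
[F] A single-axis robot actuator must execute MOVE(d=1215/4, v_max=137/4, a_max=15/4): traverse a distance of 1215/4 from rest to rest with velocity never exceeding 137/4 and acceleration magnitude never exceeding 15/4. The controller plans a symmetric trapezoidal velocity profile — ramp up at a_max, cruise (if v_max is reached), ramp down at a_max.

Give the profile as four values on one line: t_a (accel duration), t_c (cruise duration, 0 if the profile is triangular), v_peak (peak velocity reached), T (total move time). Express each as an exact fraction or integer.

(v_max)²/a_max = (137/4)²/(15/4) = 18769/60
1215/4 < 18769/60 ⇒ no cruise
v_peak = √(1215/4·15/4) = √(18225/16) = 135/4
t_a = (135/4)/(15/4) = 9; t_c = 0
T = 2·9 = 18

t_a=9 t_c=0 v_peak=135/4 T=18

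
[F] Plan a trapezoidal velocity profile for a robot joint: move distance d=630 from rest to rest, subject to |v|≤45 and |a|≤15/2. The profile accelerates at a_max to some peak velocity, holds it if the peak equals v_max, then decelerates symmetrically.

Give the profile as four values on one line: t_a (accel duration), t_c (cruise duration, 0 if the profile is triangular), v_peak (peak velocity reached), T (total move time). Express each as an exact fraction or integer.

t_a=6 t_c=8 v_peak=45 T=20

vₘ²/aₘ = 45²/(15/2) = 270
630 ≥ 270 ⇒ cruise phase
t_a = 45/(15/2) = 6; v_peak = 45
d_cruise = 630 − 270 = 360; t_c = 360/45 = 8
T = 2·6 + 8 = 20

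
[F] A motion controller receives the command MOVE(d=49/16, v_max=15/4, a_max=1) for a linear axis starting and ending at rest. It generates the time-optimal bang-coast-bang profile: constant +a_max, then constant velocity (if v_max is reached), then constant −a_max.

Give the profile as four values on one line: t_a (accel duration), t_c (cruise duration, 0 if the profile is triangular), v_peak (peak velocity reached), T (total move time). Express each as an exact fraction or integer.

t_a=7/4 t_c=0 v_peak=7/4 T=7/2

vₘ²/aₘ = (15/4)²/1 = 225/16
49/16 < 225/16 → triangular
v_peak = √(49/16·1) = √(49/16) = 7/4
t_a = (7/4)/1 = 7/4; t_c = 0
T = 2·7/4 = 7/2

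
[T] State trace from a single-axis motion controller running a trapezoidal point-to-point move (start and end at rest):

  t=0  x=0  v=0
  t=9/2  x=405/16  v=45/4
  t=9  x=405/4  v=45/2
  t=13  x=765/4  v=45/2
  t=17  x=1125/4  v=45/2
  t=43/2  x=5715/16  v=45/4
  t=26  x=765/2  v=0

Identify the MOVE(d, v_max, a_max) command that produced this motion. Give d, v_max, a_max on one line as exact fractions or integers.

final state: t=26, x=765/2, v=0 → d = 765/2
a_max = (45/4−0)/(9/2−0) = 5/2
max v = 45/2 over t∈[9,17] → v_max = 45/2
check: 45/2·(9+8) = 765/2 ✓

d=765/2 v_max=45/2 a_max=5/2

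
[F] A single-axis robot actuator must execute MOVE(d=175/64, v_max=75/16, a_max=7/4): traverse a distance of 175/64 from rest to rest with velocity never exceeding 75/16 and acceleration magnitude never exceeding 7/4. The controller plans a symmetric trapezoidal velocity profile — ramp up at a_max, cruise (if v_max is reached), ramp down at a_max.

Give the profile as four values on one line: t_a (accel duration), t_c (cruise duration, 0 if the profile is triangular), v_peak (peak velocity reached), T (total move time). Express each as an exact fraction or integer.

t_a=5/4 t_c=0 v_peak=35/16 T=5/2

v_max²/a_max = (75/16)²/(7/4) = 5625/448
175/64 < 5625/448 ⇒ no cruise
v_peak = √(175/64·7/4) = √(1225/256) = 35/16
t_a = (35/16)/(7/4) = 5/4; t_c = 0
T = 2·5/4 = 5/2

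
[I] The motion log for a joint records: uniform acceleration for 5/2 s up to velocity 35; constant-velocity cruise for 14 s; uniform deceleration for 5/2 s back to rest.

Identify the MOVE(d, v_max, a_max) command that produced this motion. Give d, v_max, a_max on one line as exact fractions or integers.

a_max = 35/(5/2) = 14
d_a = ½·35·5/2 = 175/4; d_c = 35·14 = 490
d = 2·175/4 + 490 = 1155/2
t_c = 14 > 0 → v_max = v_peak = 35

d=1155/2 v_max=35 a_max=14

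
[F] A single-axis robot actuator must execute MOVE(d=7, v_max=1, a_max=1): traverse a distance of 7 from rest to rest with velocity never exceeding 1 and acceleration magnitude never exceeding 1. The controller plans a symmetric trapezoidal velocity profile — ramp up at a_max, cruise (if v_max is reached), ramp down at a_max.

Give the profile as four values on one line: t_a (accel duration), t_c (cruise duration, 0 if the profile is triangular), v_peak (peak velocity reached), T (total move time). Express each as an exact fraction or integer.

t_a=1 t_c=6 v_peak=1 T=8

vₘ²/aₘ = 1²/1 = 1
7 ≥ 1 ⇒ cruise phase
t_a = 1/1 = 1; v_peak = 1
d_cruise = 7 − 1 = 6; t_c = 6/1 = 6
T = 2·1 + 6 = 8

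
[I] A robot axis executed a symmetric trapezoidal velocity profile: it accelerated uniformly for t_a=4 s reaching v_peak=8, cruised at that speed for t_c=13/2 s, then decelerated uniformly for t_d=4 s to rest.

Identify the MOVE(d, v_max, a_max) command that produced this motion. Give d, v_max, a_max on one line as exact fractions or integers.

d=84 v_max=8 a_max=2

a_max = 8/4 = 2
d_a = ½·8·4 = 16; d_c = 8·13/2 = 52
d = 2·16 + 52 = 84
t_c = 13/2 > 0 ⇒ limit active, v_max = 8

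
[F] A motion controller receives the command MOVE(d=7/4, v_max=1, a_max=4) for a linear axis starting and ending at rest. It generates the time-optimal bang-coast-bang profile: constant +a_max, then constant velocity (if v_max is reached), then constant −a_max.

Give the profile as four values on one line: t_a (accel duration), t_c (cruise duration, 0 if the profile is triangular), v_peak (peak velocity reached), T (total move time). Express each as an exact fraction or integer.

vₘ²/aₘ = 1²/4 = 1/4
7/4 ≥ 1/4 → trapezoidal
t_a = 1/4; v_peak = 1
d_cruise = 7/4 − 1/4 = 3/2; t_c = (3/2)/1 = 3/2
T = 2·1/4 + 3/2 = 2

t_a=1/4 t_c=3/2 v_peak=1 T=2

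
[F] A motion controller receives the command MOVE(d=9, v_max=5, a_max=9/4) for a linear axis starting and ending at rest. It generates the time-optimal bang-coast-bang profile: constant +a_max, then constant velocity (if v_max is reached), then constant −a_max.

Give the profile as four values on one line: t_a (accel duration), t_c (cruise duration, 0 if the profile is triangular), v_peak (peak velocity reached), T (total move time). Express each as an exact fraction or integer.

t_a=2 t_c=0 v_peak=9/2 T=4

vₘ²/aₘ = 5²/(9/4) = 100/9
9 < 100/9 → triangular
v_peak = √(9·9/4) = √(81/4) = 9/2
t_a = (9/2)/(9/4) = 2; t_c = 0
T = 2·2 = 4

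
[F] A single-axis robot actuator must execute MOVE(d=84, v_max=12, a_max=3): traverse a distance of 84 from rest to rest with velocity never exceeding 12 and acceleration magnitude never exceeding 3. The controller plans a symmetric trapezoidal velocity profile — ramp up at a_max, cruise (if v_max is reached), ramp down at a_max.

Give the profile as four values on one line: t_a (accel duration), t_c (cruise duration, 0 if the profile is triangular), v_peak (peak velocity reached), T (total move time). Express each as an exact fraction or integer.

t_a=4 t_c=3 v_peak=12 T=11

vₘ²/aₘ = 12²/3 = 48
84 ≥ 48 ⇒ cruise phase
t_a = 12/3 = 4; v_peak = 12
d_cruise = 84 − 48 = 36; t_c = 36/12 = 3
T = 2·4 + 3 = 11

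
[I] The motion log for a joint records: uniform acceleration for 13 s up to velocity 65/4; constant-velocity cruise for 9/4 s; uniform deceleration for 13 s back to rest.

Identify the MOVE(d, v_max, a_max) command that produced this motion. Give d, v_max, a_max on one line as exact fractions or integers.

a_max = (65/4)/13 = 5/4
d_a = ½·65/4·13 = 845/8; d_c = 65/4·9/4 = 585/16
d = 2·845/8 + 585/16 = 3965/16
t_c = 9/4 > 0 ⇒ limit active, v_max = 65/4

d=3965/16 v_max=65/4 a_max=5/4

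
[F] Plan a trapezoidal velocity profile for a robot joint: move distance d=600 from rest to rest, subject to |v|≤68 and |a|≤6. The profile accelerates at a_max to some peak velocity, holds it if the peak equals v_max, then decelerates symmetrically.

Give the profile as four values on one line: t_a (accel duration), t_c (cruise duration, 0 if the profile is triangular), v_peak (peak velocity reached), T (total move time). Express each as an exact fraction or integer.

(v_max)²/a_max = 68²/6 = 2312/3
600 < 2312/3 → triangular
v_peak = √(600·6) = √3600 = 60
t_a = 60/6 = 10; t_c = 0
T = 2·10 = 20

t_a=10 t_c=0 v_peak=60 T=20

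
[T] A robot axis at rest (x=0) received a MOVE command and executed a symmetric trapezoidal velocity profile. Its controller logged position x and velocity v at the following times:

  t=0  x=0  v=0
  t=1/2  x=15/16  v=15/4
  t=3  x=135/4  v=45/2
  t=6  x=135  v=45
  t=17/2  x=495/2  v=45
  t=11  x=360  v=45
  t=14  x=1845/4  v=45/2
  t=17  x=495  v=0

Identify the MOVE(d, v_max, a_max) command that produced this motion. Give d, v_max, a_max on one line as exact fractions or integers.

d=495 v_max=45 a_max=15/2

final state: t=17, x=495, v=0 → d = 495
a_max = (15/4−0)/(1/2−0) = 15/2
max v = 45 over t∈[6,11] → v_max = 45
check: 45·(6+5) = 495 ✓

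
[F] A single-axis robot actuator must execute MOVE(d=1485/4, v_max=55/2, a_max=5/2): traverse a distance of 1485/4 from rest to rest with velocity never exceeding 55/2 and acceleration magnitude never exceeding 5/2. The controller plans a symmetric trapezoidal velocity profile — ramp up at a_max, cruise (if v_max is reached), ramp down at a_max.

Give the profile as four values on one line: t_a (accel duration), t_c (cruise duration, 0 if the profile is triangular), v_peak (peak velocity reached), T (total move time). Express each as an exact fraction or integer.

(v_max)²/a_max = (55/2)²/(5/2) = 605/2
1485/4 ≥ 605/2 so v_max reached
t_a = (55/2)/(5/2) = 11; v_peak = 55/2
d_cruise = 1485/4 − 605/2 = 275/4; t_c = (275/4)/(55/2) = 5/2
T = 2·11 + 5/2 = 49/2

t_a=11 t_c=5/2 v_peak=55/2 T=49/2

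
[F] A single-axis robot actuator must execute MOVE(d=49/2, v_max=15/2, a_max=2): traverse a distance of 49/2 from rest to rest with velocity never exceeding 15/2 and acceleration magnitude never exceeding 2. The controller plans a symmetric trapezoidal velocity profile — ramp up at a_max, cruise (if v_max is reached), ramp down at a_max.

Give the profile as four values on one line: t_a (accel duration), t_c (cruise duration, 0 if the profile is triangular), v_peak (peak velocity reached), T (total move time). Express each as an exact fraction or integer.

t_a=7/2 t_c=0 v_peak=7 T=7

(v_max)²/a_max = (15/2)²/2 = 225/8
49/2 < 225/8 so t_c = 0
v_peak = √(49/2·2) = √49 = 7
t_a = 7/2; t_c = 0
T = 2·7/2 = 7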